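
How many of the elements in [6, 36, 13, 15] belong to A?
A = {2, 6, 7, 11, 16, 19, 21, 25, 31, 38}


Set A = {2, 6, 7, 11, 16, 19, 21, 25, 31, 38}
Candidates: [6, 36, 13, 15]
Check each candidate:
6 ∈ A, 36 ∉ A, 13 ∉ A, 15 ∉ A
Count of candidates in A: 1

1


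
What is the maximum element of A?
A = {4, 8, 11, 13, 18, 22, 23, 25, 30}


Set A = {4, 8, 11, 13, 18, 22, 23, 25, 30}
Elements in ascending order: 4, 8, 11, 13, 18, 22, 23, 25, 30
The largest element is 30.

30


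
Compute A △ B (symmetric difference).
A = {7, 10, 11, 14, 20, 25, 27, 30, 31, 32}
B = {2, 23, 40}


Set A = {7, 10, 11, 14, 20, 25, 27, 30, 31, 32}
Set B = {2, 23, 40}
A △ B = (A \ B) ∪ (B \ A)
Elements in A but not B: {7, 10, 11, 14, 20, 25, 27, 30, 31, 32}
Elements in B but not A: {2, 23, 40}
A △ B = {2, 7, 10, 11, 14, 20, 23, 25, 27, 30, 31, 32, 40}

{2, 7, 10, 11, 14, 20, 23, 25, 27, 30, 31, 32, 40}


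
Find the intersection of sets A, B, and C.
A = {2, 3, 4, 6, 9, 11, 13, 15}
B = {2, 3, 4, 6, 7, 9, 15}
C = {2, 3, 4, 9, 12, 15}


Set A = {2, 3, 4, 6, 9, 11, 13, 15}
Set B = {2, 3, 4, 6, 7, 9, 15}
Set C = {2, 3, 4, 9, 12, 15}
First, A ∩ B = {2, 3, 4, 6, 9, 15}
Then, (A ∩ B) ∩ C = {2, 3, 4, 9, 15}

{2, 3, 4, 9, 15}


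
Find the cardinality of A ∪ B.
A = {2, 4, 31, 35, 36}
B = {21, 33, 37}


Set A = {2, 4, 31, 35, 36}, |A| = 5
Set B = {21, 33, 37}, |B| = 3
A ∩ B = {}, |A ∩ B| = 0
|A ∪ B| = |A| + |B| - |A ∩ B| = 5 + 3 - 0 = 8

8


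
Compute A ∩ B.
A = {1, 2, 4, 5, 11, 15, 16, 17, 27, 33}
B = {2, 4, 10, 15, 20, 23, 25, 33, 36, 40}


Set A = {1, 2, 4, 5, 11, 15, 16, 17, 27, 33}
Set B = {2, 4, 10, 15, 20, 23, 25, 33, 36, 40}
A ∩ B includes only elements in both sets.
Check each element of A against B:
1 ✗, 2 ✓, 4 ✓, 5 ✗, 11 ✗, 15 ✓, 16 ✗, 17 ✗, 27 ✗, 33 ✓
A ∩ B = {2, 4, 15, 33}

{2, 4, 15, 33}


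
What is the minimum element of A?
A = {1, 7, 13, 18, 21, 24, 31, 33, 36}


Set A = {1, 7, 13, 18, 21, 24, 31, 33, 36}
Elements in ascending order: 1, 7, 13, 18, 21, 24, 31, 33, 36
The smallest element is 1.

1


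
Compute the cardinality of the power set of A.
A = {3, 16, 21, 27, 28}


Set A = {3, 16, 21, 27, 28}
|A| = 5
The power set P(A) contains all subsets of A.
|P(A)| = 2^|A| = 2^5 = 32

32


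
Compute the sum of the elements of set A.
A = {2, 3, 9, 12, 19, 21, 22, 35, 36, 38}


Set A = {2, 3, 9, 12, 19, 21, 22, 35, 36, 38}
Sum = 2 + 3 + 9 + 12 + 19 + 21 + 22 + 35 + 36 + 38 = 197

197


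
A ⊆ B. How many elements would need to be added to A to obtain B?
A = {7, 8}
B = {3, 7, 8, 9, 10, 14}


Set A = {7, 8}, |A| = 2
Set B = {3, 7, 8, 9, 10, 14}, |B| = 6
Since A ⊆ B: B \ A = {3, 9, 10, 14}
|B| - |A| = 6 - 2 = 4

4


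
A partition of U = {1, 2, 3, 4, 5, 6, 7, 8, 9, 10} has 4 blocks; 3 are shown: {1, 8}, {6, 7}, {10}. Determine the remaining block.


U = {1, 2, 3, 4, 5, 6, 7, 8, 9, 10}
Shown blocks: {1, 8}, {6, 7}, {10}
A partition's blocks are pairwise disjoint and cover U, so the missing block = U \ (union of shown blocks).
Union of shown blocks: {1, 6, 7, 8, 10}
Missing block = U \ (union) = {2, 3, 4, 5, 9}

{2, 3, 4, 5, 9}


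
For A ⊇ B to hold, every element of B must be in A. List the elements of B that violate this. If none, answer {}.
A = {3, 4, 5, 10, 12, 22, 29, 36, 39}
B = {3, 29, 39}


Set A = {3, 4, 5, 10, 12, 22, 29, 36, 39}
Set B = {3, 29, 39}
Check each element of B against A:
3 ∈ A, 29 ∈ A, 39 ∈ A
Elements of B not in A: {}

{}


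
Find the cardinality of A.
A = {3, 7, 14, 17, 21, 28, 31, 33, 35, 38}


Set A = {3, 7, 14, 17, 21, 28, 31, 33, 35, 38}
Listing elements: 3, 7, 14, 17, 21, 28, 31, 33, 35, 38
Counting: 10 elements
|A| = 10

10


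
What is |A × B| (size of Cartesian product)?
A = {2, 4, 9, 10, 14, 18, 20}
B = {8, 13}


Set A = {2, 4, 9, 10, 14, 18, 20} has 7 elements.
Set B = {8, 13} has 2 elements.
|A × B| = |A| × |B| = 7 × 2 = 14

14


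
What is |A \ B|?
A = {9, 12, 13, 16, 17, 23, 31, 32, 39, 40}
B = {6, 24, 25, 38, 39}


Set A = {9, 12, 13, 16, 17, 23, 31, 32, 39, 40}
Set B = {6, 24, 25, 38, 39}
A \ B = {9, 12, 13, 16, 17, 23, 31, 32, 40}
|A \ B| = 9

9


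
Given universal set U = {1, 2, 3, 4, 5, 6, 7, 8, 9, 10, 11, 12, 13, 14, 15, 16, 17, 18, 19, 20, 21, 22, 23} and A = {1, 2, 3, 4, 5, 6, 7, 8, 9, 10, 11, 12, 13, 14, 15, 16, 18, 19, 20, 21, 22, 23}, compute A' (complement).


Universal set U = {1, 2, 3, 4, 5, 6, 7, 8, 9, 10, 11, 12, 13, 14, 15, 16, 17, 18, 19, 20, 21, 22, 23}
Set A = {1, 2, 3, 4, 5, 6, 7, 8, 9, 10, 11, 12, 13, 14, 15, 16, 18, 19, 20, 21, 22, 23}
A' = U \ A = elements in U but not in A
Checking each element of U:
1 (in A, exclude), 2 (in A, exclude), 3 (in A, exclude), 4 (in A, exclude), 5 (in A, exclude), 6 (in A, exclude), 7 (in A, exclude), 8 (in A, exclude), 9 (in A, exclude), 10 (in A, exclude), 11 (in A, exclude), 12 (in A, exclude), 13 (in A, exclude), 14 (in A, exclude), 15 (in A, exclude), 16 (in A, exclude), 17 (not in A, include), 18 (in A, exclude), 19 (in A, exclude), 20 (in A, exclude), 21 (in A, exclude), 22 (in A, exclude), 23 (in A, exclude)
A' = {17}

{17}


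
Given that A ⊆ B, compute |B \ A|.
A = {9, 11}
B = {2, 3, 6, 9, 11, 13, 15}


Set A = {9, 11}, |A| = 2
Set B = {2, 3, 6, 9, 11, 13, 15}, |B| = 7
Since A ⊆ B: B \ A = {2, 3, 6, 13, 15}
|B| - |A| = 7 - 2 = 5

5


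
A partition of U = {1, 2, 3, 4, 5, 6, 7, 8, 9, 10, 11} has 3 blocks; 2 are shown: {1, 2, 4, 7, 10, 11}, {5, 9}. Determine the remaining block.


U = {1, 2, 3, 4, 5, 6, 7, 8, 9, 10, 11}
Shown blocks: {1, 2, 4, 7, 10, 11}, {5, 9}
A partition's blocks are pairwise disjoint and cover U, so the missing block = U \ (union of shown blocks).
Union of shown blocks: {1, 2, 4, 5, 7, 9, 10, 11}
Missing block = U \ (union) = {3, 6, 8}

{3, 6, 8}


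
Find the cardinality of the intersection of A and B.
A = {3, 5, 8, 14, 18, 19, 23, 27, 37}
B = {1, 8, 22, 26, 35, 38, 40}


Set A = {3, 5, 8, 14, 18, 19, 23, 27, 37}
Set B = {1, 8, 22, 26, 35, 38, 40}
A ∩ B = {8}
|A ∩ B| = 1

1


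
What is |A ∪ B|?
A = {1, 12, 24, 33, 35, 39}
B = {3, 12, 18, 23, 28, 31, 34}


Set A = {1, 12, 24, 33, 35, 39}, |A| = 6
Set B = {3, 12, 18, 23, 28, 31, 34}, |B| = 7
A ∩ B = {12}, |A ∩ B| = 1
|A ∪ B| = |A| + |B| - |A ∩ B| = 6 + 7 - 1 = 12

12


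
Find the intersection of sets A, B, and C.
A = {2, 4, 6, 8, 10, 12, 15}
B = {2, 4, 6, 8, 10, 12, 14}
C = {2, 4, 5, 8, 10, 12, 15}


Set A = {2, 4, 6, 8, 10, 12, 15}
Set B = {2, 4, 6, 8, 10, 12, 14}
Set C = {2, 4, 5, 8, 10, 12, 15}
First, A ∩ B = {2, 4, 6, 8, 10, 12}
Then, (A ∩ B) ∩ C = {2, 4, 8, 10, 12}

{2, 4, 8, 10, 12}


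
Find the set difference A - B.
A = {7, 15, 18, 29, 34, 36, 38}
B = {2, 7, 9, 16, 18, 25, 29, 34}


Set A = {7, 15, 18, 29, 34, 36, 38}
Set B = {2, 7, 9, 16, 18, 25, 29, 34}
A \ B includes elements in A that are not in B.
Check each element of A:
7 (in B, remove), 15 (not in B, keep), 18 (in B, remove), 29 (in B, remove), 34 (in B, remove), 36 (not in B, keep), 38 (not in B, keep)
A \ B = {15, 36, 38}

{15, 36, 38}


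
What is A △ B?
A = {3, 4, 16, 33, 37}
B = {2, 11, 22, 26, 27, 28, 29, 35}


Set A = {3, 4, 16, 33, 37}
Set B = {2, 11, 22, 26, 27, 28, 29, 35}
A △ B = (A \ B) ∪ (B \ A)
Elements in A but not B: {3, 4, 16, 33, 37}
Elements in B but not A: {2, 11, 22, 26, 27, 28, 29, 35}
A △ B = {2, 3, 4, 11, 16, 22, 26, 27, 28, 29, 33, 35, 37}

{2, 3, 4, 11, 16, 22, 26, 27, 28, 29, 33, 35, 37}


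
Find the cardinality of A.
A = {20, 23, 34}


Set A = {20, 23, 34}
Listing elements: 20, 23, 34
Counting: 3 elements
|A| = 3

3


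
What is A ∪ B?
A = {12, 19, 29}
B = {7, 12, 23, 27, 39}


Set A = {12, 19, 29}
Set B = {7, 12, 23, 27, 39}
A ∪ B includes all elements in either set.
Elements from A: {12, 19, 29}
Elements from B not already included: {7, 23, 27, 39}
A ∪ B = {7, 12, 19, 23, 27, 29, 39}

{7, 12, 19, 23, 27, 29, 39}


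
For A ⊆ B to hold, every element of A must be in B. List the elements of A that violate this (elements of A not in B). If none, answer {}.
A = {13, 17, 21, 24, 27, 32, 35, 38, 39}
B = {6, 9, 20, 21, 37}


Set A = {13, 17, 21, 24, 27, 32, 35, 38, 39}
Set B = {6, 9, 20, 21, 37}
Check each element of A against B:
13 ∉ B (include), 17 ∉ B (include), 21 ∈ B, 24 ∉ B (include), 27 ∉ B (include), 32 ∉ B (include), 35 ∉ B (include), 38 ∉ B (include), 39 ∉ B (include)
Elements of A not in B: {13, 17, 24, 27, 32, 35, 38, 39}

{13, 17, 24, 27, 32, 35, 38, 39}


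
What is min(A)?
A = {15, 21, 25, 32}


Set A = {15, 21, 25, 32}
Elements in ascending order: 15, 21, 25, 32
The smallest element is 15.

15


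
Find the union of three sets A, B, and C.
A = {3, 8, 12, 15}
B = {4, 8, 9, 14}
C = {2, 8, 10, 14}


Set A = {3, 8, 12, 15}
Set B = {4, 8, 9, 14}
Set C = {2, 8, 10, 14}
First, A ∪ B = {3, 4, 8, 9, 12, 14, 15}
Then, (A ∪ B) ∪ C = {2, 3, 4, 8, 9, 10, 12, 14, 15}

{2, 3, 4, 8, 9, 10, 12, 14, 15}


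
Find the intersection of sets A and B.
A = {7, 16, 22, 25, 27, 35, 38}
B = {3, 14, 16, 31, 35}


Set A = {7, 16, 22, 25, 27, 35, 38}
Set B = {3, 14, 16, 31, 35}
A ∩ B includes only elements in both sets.
Check each element of A against B:
7 ✗, 16 ✓, 22 ✗, 25 ✗, 27 ✗, 35 ✓, 38 ✗
A ∩ B = {16, 35}

{16, 35}


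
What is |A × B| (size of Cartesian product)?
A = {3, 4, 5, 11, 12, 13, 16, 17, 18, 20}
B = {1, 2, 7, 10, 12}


Set A = {3, 4, 5, 11, 12, 13, 16, 17, 18, 20} has 10 elements.
Set B = {1, 2, 7, 10, 12} has 5 elements.
|A × B| = |A| × |B| = 10 × 5 = 50

50


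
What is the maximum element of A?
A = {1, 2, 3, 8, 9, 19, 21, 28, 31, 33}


Set A = {1, 2, 3, 8, 9, 19, 21, 28, 31, 33}
Elements in ascending order: 1, 2, 3, 8, 9, 19, 21, 28, 31, 33
The largest element is 33.

33


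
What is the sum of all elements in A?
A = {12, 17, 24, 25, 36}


Set A = {12, 17, 24, 25, 36}
Sum = 12 + 17 + 24 + 25 + 36 = 114

114


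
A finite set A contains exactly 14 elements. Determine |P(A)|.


The set has 14 elements.
The power set contains all possible subsets.
|P(A)| = 2^|A| = 2^14 = 16384

16384


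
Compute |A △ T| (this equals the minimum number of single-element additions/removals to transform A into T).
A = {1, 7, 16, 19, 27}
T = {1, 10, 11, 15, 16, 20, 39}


Set A = {1, 7, 16, 19, 27}
Set T = {1, 10, 11, 15, 16, 20, 39}
Elements to remove from A (in A, not in T): {7, 19, 27} → 3 removals
Elements to add to A (in T, not in A): {10, 11, 15, 20, 39} → 5 additions
Total edits = 3 + 5 = 8

8


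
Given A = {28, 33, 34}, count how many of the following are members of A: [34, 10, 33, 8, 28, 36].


Set A = {28, 33, 34}
Candidates: [34, 10, 33, 8, 28, 36]
Check each candidate:
34 ∈ A, 10 ∉ A, 33 ∈ A, 8 ∉ A, 28 ∈ A, 36 ∉ A
Count of candidates in A: 3

3


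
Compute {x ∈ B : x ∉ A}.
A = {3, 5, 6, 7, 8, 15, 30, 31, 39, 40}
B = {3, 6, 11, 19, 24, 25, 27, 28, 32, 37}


Set A = {3, 5, 6, 7, 8, 15, 30, 31, 39, 40}
Set B = {3, 6, 11, 19, 24, 25, 27, 28, 32, 37}
Check each element of B against A:
3 ∈ A, 6 ∈ A, 11 ∉ A (include), 19 ∉ A (include), 24 ∉ A (include), 25 ∉ A (include), 27 ∉ A (include), 28 ∉ A (include), 32 ∉ A (include), 37 ∉ A (include)
Elements of B not in A: {11, 19, 24, 25, 27, 28, 32, 37}

{11, 19, 24, 25, 27, 28, 32, 37}


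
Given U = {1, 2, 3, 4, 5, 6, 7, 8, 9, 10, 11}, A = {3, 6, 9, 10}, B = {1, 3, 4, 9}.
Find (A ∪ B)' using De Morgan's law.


U = {1, 2, 3, 4, 5, 6, 7, 8, 9, 10, 11}
A = {3, 6, 9, 10}, B = {1, 3, 4, 9}
A ∪ B = {1, 3, 4, 6, 9, 10}
(A ∪ B)' = U \ (A ∪ B) = {2, 5, 7, 8, 11}
Verification via A' ∩ B': A' = {1, 2, 4, 5, 7, 8, 11}, B' = {2, 5, 6, 7, 8, 10, 11}
A' ∩ B' = {2, 5, 7, 8, 11} ✓

{2, 5, 7, 8, 11}


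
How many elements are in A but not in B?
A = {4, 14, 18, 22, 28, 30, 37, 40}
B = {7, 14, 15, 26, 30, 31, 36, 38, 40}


Set A = {4, 14, 18, 22, 28, 30, 37, 40}
Set B = {7, 14, 15, 26, 30, 31, 36, 38, 40}
A \ B = {4, 18, 22, 28, 37}
|A \ B| = 5

5


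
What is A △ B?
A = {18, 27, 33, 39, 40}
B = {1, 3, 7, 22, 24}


Set A = {18, 27, 33, 39, 40}
Set B = {1, 3, 7, 22, 24}
A △ B = (A \ B) ∪ (B \ A)
Elements in A but not B: {18, 27, 33, 39, 40}
Elements in B but not A: {1, 3, 7, 22, 24}
A △ B = {1, 3, 7, 18, 22, 24, 27, 33, 39, 40}

{1, 3, 7, 18, 22, 24, 27, 33, 39, 40}


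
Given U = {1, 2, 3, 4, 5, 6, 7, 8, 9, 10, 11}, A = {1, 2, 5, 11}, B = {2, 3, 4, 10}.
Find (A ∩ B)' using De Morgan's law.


U = {1, 2, 3, 4, 5, 6, 7, 8, 9, 10, 11}
A = {1, 2, 5, 11}, B = {2, 3, 4, 10}
A ∩ B = {2}
(A ∩ B)' = U \ (A ∩ B) = {1, 3, 4, 5, 6, 7, 8, 9, 10, 11}
Verification via A' ∪ B': A' = {3, 4, 6, 7, 8, 9, 10}, B' = {1, 5, 6, 7, 8, 9, 11}
A' ∪ B' = {1, 3, 4, 5, 6, 7, 8, 9, 10, 11} ✓

{1, 3, 4, 5, 6, 7, 8, 9, 10, 11}


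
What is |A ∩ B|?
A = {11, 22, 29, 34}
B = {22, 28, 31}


Set A = {11, 22, 29, 34}
Set B = {22, 28, 31}
A ∩ B = {22}
|A ∩ B| = 1

1


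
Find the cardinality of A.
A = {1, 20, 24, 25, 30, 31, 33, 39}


Set A = {1, 20, 24, 25, 30, 31, 33, 39}
Listing elements: 1, 20, 24, 25, 30, 31, 33, 39
Counting: 8 elements
|A| = 8

8


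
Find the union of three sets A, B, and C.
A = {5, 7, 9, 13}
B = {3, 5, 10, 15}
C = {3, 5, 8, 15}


Set A = {5, 7, 9, 13}
Set B = {3, 5, 10, 15}
Set C = {3, 5, 8, 15}
First, A ∪ B = {3, 5, 7, 9, 10, 13, 15}
Then, (A ∪ B) ∪ C = {3, 5, 7, 8, 9, 10, 13, 15}

{3, 5, 7, 8, 9, 10, 13, 15}


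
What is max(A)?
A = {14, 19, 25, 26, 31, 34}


Set A = {14, 19, 25, 26, 31, 34}
Elements in ascending order: 14, 19, 25, 26, 31, 34
The largest element is 34.

34


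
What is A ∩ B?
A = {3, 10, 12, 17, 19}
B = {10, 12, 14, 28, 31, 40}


Set A = {3, 10, 12, 17, 19}
Set B = {10, 12, 14, 28, 31, 40}
A ∩ B includes only elements in both sets.
Check each element of A against B:
3 ✗, 10 ✓, 12 ✓, 17 ✗, 19 ✗
A ∩ B = {10, 12}

{10, 12}


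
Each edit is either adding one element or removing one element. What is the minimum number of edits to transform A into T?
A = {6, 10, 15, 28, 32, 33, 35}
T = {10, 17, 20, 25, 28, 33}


Set A = {6, 10, 15, 28, 32, 33, 35}
Set T = {10, 17, 20, 25, 28, 33}
Elements to remove from A (in A, not in T): {6, 15, 32, 35} → 4 removals
Elements to add to A (in T, not in A): {17, 20, 25} → 3 additions
Total edits = 4 + 3 = 7

7


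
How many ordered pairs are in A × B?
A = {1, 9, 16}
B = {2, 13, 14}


Set A = {1, 9, 16} has 3 elements.
Set B = {2, 13, 14} has 3 elements.
|A × B| = |A| × |B| = 3 × 3 = 9

9


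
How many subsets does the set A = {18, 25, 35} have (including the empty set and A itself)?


Set A = {18, 25, 35}
|A| = 3
The power set P(A) contains all subsets of A.
|P(A)| = 2^|A| = 2^3 = 8

8


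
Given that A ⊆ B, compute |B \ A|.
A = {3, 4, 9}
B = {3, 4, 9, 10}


Set A = {3, 4, 9}, |A| = 3
Set B = {3, 4, 9, 10}, |B| = 4
Since A ⊆ B: B \ A = {10}
|B| - |A| = 4 - 3 = 1

1


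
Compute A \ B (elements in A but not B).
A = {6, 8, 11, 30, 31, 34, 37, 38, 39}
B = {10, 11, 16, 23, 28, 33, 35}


Set A = {6, 8, 11, 30, 31, 34, 37, 38, 39}
Set B = {10, 11, 16, 23, 28, 33, 35}
A \ B includes elements in A that are not in B.
Check each element of A:
6 (not in B, keep), 8 (not in B, keep), 11 (in B, remove), 30 (not in B, keep), 31 (not in B, keep), 34 (not in B, keep), 37 (not in B, keep), 38 (not in B, keep), 39 (not in B, keep)
A \ B = {6, 8, 30, 31, 34, 37, 38, 39}

{6, 8, 30, 31, 34, 37, 38, 39}


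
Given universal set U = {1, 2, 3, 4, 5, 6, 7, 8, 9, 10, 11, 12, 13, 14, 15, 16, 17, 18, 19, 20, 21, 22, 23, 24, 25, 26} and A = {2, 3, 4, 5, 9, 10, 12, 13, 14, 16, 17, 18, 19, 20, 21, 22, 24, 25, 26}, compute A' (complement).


Universal set U = {1, 2, 3, 4, 5, 6, 7, 8, 9, 10, 11, 12, 13, 14, 15, 16, 17, 18, 19, 20, 21, 22, 23, 24, 25, 26}
Set A = {2, 3, 4, 5, 9, 10, 12, 13, 14, 16, 17, 18, 19, 20, 21, 22, 24, 25, 26}
A' = U \ A = elements in U but not in A
Checking each element of U:
1 (not in A, include), 2 (in A, exclude), 3 (in A, exclude), 4 (in A, exclude), 5 (in A, exclude), 6 (not in A, include), 7 (not in A, include), 8 (not in A, include), 9 (in A, exclude), 10 (in A, exclude), 11 (not in A, include), 12 (in A, exclude), 13 (in A, exclude), 14 (in A, exclude), 15 (not in A, include), 16 (in A, exclude), 17 (in A, exclude), 18 (in A, exclude), 19 (in A, exclude), 20 (in A, exclude), 21 (in A, exclude), 22 (in A, exclude), 23 (not in A, include), 24 (in A, exclude), 25 (in A, exclude), 26 (in A, exclude)
A' = {1, 6, 7, 8, 11, 15, 23}

{1, 6, 7, 8, 11, 15, 23}


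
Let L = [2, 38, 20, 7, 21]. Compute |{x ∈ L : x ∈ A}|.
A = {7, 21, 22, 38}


Set A = {7, 21, 22, 38}
Candidates: [2, 38, 20, 7, 21]
Check each candidate:
2 ∉ A, 38 ∈ A, 20 ∉ A, 7 ∈ A, 21 ∈ A
Count of candidates in A: 3

3


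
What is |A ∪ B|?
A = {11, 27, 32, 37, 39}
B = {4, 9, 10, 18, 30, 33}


Set A = {11, 27, 32, 37, 39}, |A| = 5
Set B = {4, 9, 10, 18, 30, 33}, |B| = 6
A ∩ B = {}, |A ∩ B| = 0
|A ∪ B| = |A| + |B| - |A ∩ B| = 5 + 6 - 0 = 11

11


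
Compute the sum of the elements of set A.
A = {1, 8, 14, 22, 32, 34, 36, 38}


Set A = {1, 8, 14, 22, 32, 34, 36, 38}
Sum = 1 + 8 + 14 + 22 + 32 + 34 + 36 + 38 = 185

185


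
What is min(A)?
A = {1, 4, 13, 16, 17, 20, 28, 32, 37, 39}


Set A = {1, 4, 13, 16, 17, 20, 28, 32, 37, 39}
Elements in ascending order: 1, 4, 13, 16, 17, 20, 28, 32, 37, 39
The smallest element is 1.

1


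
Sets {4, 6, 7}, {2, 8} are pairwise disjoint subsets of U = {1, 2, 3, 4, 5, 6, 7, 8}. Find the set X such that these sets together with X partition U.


U = {1, 2, 3, 4, 5, 6, 7, 8}
Shown blocks: {4, 6, 7}, {2, 8}
A partition's blocks are pairwise disjoint and cover U, so the missing block = U \ (union of shown blocks).
Union of shown blocks: {2, 4, 6, 7, 8}
Missing block = U \ (union) = {1, 3, 5}

{1, 3, 5}


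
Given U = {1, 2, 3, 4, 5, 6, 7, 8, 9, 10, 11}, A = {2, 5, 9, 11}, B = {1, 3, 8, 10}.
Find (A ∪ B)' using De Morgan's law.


U = {1, 2, 3, 4, 5, 6, 7, 8, 9, 10, 11}
A = {2, 5, 9, 11}, B = {1, 3, 8, 10}
A ∪ B = {1, 2, 3, 5, 8, 9, 10, 11}
(A ∪ B)' = U \ (A ∪ B) = {4, 6, 7}
Verification via A' ∩ B': A' = {1, 3, 4, 6, 7, 8, 10}, B' = {2, 4, 5, 6, 7, 9, 11}
A' ∩ B' = {4, 6, 7} ✓

{4, 6, 7}


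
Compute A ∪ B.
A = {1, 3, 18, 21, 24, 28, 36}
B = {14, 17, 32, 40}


Set A = {1, 3, 18, 21, 24, 28, 36}
Set B = {14, 17, 32, 40}
A ∪ B includes all elements in either set.
Elements from A: {1, 3, 18, 21, 24, 28, 36}
Elements from B not already included: {14, 17, 32, 40}
A ∪ B = {1, 3, 14, 17, 18, 21, 24, 28, 32, 36, 40}

{1, 3, 14, 17, 18, 21, 24, 28, 32, 36, 40}


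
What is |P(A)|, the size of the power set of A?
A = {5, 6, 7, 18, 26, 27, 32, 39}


Set A = {5, 6, 7, 18, 26, 27, 32, 39}
|A| = 8
The power set P(A) contains all subsets of A.
|P(A)| = 2^|A| = 2^8 = 256

256


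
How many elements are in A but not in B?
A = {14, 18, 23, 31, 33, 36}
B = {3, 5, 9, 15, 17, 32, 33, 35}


Set A = {14, 18, 23, 31, 33, 36}
Set B = {3, 5, 9, 15, 17, 32, 33, 35}
A \ B = {14, 18, 23, 31, 36}
|A \ B| = 5

5


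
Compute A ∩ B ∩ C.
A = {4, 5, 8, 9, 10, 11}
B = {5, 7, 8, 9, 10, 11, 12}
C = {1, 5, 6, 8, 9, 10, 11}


Set A = {4, 5, 8, 9, 10, 11}
Set B = {5, 7, 8, 9, 10, 11, 12}
Set C = {1, 5, 6, 8, 9, 10, 11}
First, A ∩ B = {5, 8, 9, 10, 11}
Then, (A ∩ B) ∩ C = {5, 8, 9, 10, 11}

{5, 8, 9, 10, 11}


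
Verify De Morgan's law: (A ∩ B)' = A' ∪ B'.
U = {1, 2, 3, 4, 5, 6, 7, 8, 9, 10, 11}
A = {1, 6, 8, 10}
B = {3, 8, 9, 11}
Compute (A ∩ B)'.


U = {1, 2, 3, 4, 5, 6, 7, 8, 9, 10, 11}
A = {1, 6, 8, 10}, B = {3, 8, 9, 11}
A ∩ B = {8}
(A ∩ B)' = U \ (A ∩ B) = {1, 2, 3, 4, 5, 6, 7, 9, 10, 11}
Verification via A' ∪ B': A' = {2, 3, 4, 5, 7, 9, 11}, B' = {1, 2, 4, 5, 6, 7, 10}
A' ∪ B' = {1, 2, 3, 4, 5, 6, 7, 9, 10, 11} ✓

{1, 2, 3, 4, 5, 6, 7, 9, 10, 11}


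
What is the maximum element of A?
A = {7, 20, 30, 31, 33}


Set A = {7, 20, 30, 31, 33}
Elements in ascending order: 7, 20, 30, 31, 33
The largest element is 33.

33


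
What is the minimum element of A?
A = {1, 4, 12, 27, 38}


Set A = {1, 4, 12, 27, 38}
Elements in ascending order: 1, 4, 12, 27, 38
The smallest element is 1.

1


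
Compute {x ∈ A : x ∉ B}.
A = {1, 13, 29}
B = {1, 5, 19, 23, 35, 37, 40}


Set A = {1, 13, 29}
Set B = {1, 5, 19, 23, 35, 37, 40}
Check each element of A against B:
1 ∈ B, 13 ∉ B (include), 29 ∉ B (include)
Elements of A not in B: {13, 29}

{13, 29}


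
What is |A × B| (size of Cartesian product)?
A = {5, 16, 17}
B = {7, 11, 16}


Set A = {5, 16, 17} has 3 elements.
Set B = {7, 11, 16} has 3 elements.
|A × B| = |A| × |B| = 3 × 3 = 9

9


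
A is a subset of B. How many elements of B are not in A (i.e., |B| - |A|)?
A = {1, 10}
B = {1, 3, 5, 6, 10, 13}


Set A = {1, 10}, |A| = 2
Set B = {1, 3, 5, 6, 10, 13}, |B| = 6
Since A ⊆ B: B \ A = {3, 5, 6, 13}
|B| - |A| = 6 - 2 = 4

4


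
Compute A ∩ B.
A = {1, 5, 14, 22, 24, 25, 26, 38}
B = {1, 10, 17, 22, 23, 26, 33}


Set A = {1, 5, 14, 22, 24, 25, 26, 38}
Set B = {1, 10, 17, 22, 23, 26, 33}
A ∩ B includes only elements in both sets.
Check each element of A against B:
1 ✓, 5 ✗, 14 ✗, 22 ✓, 24 ✗, 25 ✗, 26 ✓, 38 ✗
A ∩ B = {1, 22, 26}

{1, 22, 26}


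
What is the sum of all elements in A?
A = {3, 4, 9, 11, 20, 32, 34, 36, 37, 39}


Set A = {3, 4, 9, 11, 20, 32, 34, 36, 37, 39}
Sum = 3 + 4 + 9 + 11 + 20 + 32 + 34 + 36 + 37 + 39 = 225

225


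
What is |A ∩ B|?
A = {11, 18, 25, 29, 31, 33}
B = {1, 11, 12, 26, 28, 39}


Set A = {11, 18, 25, 29, 31, 33}
Set B = {1, 11, 12, 26, 28, 39}
A ∩ B = {11}
|A ∩ B| = 1

1


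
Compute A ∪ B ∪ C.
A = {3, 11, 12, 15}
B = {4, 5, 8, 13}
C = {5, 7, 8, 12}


Set A = {3, 11, 12, 15}
Set B = {4, 5, 8, 13}
Set C = {5, 7, 8, 12}
First, A ∪ B = {3, 4, 5, 8, 11, 12, 13, 15}
Then, (A ∪ B) ∪ C = {3, 4, 5, 7, 8, 11, 12, 13, 15}

{3, 4, 5, 7, 8, 11, 12, 13, 15}


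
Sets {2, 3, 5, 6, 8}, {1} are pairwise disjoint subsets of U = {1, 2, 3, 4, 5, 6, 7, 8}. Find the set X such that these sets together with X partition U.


U = {1, 2, 3, 4, 5, 6, 7, 8}
Shown blocks: {2, 3, 5, 6, 8}, {1}
A partition's blocks are pairwise disjoint and cover U, so the missing block = U \ (union of shown blocks).
Union of shown blocks: {1, 2, 3, 5, 6, 8}
Missing block = U \ (union) = {4, 7}

{4, 7}


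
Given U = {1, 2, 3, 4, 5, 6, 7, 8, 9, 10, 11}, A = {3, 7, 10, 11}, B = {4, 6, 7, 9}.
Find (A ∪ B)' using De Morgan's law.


U = {1, 2, 3, 4, 5, 6, 7, 8, 9, 10, 11}
A = {3, 7, 10, 11}, B = {4, 6, 7, 9}
A ∪ B = {3, 4, 6, 7, 9, 10, 11}
(A ∪ B)' = U \ (A ∪ B) = {1, 2, 5, 8}
Verification via A' ∩ B': A' = {1, 2, 4, 5, 6, 8, 9}, B' = {1, 2, 3, 5, 8, 10, 11}
A' ∩ B' = {1, 2, 5, 8} ✓

{1, 2, 5, 8}


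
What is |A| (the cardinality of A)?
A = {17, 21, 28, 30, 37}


Set A = {17, 21, 28, 30, 37}
Listing elements: 17, 21, 28, 30, 37
Counting: 5 elements
|A| = 5

5


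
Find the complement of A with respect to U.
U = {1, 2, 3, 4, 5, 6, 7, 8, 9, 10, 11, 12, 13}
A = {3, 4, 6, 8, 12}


Universal set U = {1, 2, 3, 4, 5, 6, 7, 8, 9, 10, 11, 12, 13}
Set A = {3, 4, 6, 8, 12}
A' = U \ A = elements in U but not in A
Checking each element of U:
1 (not in A, include), 2 (not in A, include), 3 (in A, exclude), 4 (in A, exclude), 5 (not in A, include), 6 (in A, exclude), 7 (not in A, include), 8 (in A, exclude), 9 (not in A, include), 10 (not in A, include), 11 (not in A, include), 12 (in A, exclude), 13 (not in A, include)
A' = {1, 2, 5, 7, 9, 10, 11, 13}

{1, 2, 5, 7, 9, 10, 11, 13}


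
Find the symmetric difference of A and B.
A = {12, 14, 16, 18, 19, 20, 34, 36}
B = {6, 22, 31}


Set A = {12, 14, 16, 18, 19, 20, 34, 36}
Set B = {6, 22, 31}
A △ B = (A \ B) ∪ (B \ A)
Elements in A but not B: {12, 14, 16, 18, 19, 20, 34, 36}
Elements in B but not A: {6, 22, 31}
A △ B = {6, 12, 14, 16, 18, 19, 20, 22, 31, 34, 36}

{6, 12, 14, 16, 18, 19, 20, 22, 31, 34, 36}


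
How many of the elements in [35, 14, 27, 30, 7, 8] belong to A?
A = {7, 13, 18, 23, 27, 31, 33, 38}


Set A = {7, 13, 18, 23, 27, 31, 33, 38}
Candidates: [35, 14, 27, 30, 7, 8]
Check each candidate:
35 ∉ A, 14 ∉ A, 27 ∈ A, 30 ∉ A, 7 ∈ A, 8 ∉ A
Count of candidates in A: 2

2


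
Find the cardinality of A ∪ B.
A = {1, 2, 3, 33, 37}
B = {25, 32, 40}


Set A = {1, 2, 3, 33, 37}, |A| = 5
Set B = {25, 32, 40}, |B| = 3
A ∩ B = {}, |A ∩ B| = 0
|A ∪ B| = |A| + |B| - |A ∩ B| = 5 + 3 - 0 = 8

8


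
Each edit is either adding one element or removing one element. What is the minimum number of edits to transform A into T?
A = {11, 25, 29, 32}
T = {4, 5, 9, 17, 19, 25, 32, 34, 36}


Set A = {11, 25, 29, 32}
Set T = {4, 5, 9, 17, 19, 25, 32, 34, 36}
Elements to remove from A (in A, not in T): {11, 29} → 2 removals
Elements to add to A (in T, not in A): {4, 5, 9, 17, 19, 34, 36} → 7 additions
Total edits = 2 + 7 = 9

9


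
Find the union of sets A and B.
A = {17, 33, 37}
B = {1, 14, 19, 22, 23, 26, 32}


Set A = {17, 33, 37}
Set B = {1, 14, 19, 22, 23, 26, 32}
A ∪ B includes all elements in either set.
Elements from A: {17, 33, 37}
Elements from B not already included: {1, 14, 19, 22, 23, 26, 32}
A ∪ B = {1, 14, 17, 19, 22, 23, 26, 32, 33, 37}

{1, 14, 17, 19, 22, 23, 26, 32, 33, 37}


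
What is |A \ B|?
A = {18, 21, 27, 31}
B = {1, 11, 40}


Set A = {18, 21, 27, 31}
Set B = {1, 11, 40}
A \ B = {18, 21, 27, 31}
|A \ B| = 4

4


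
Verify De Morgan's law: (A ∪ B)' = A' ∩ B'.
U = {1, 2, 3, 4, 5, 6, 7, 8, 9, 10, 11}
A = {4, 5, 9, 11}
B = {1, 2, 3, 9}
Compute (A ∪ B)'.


U = {1, 2, 3, 4, 5, 6, 7, 8, 9, 10, 11}
A = {4, 5, 9, 11}, B = {1, 2, 3, 9}
A ∪ B = {1, 2, 3, 4, 5, 9, 11}
(A ∪ B)' = U \ (A ∪ B) = {6, 7, 8, 10}
Verification via A' ∩ B': A' = {1, 2, 3, 6, 7, 8, 10}, B' = {4, 5, 6, 7, 8, 10, 11}
A' ∩ B' = {6, 7, 8, 10} ✓

{6, 7, 8, 10}


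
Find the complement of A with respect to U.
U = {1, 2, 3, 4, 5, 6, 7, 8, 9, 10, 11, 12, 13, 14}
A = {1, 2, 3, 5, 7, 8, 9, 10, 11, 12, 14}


Universal set U = {1, 2, 3, 4, 5, 6, 7, 8, 9, 10, 11, 12, 13, 14}
Set A = {1, 2, 3, 5, 7, 8, 9, 10, 11, 12, 14}
A' = U \ A = elements in U but not in A
Checking each element of U:
1 (in A, exclude), 2 (in A, exclude), 3 (in A, exclude), 4 (not in A, include), 5 (in A, exclude), 6 (not in A, include), 7 (in A, exclude), 8 (in A, exclude), 9 (in A, exclude), 10 (in A, exclude), 11 (in A, exclude), 12 (in A, exclude), 13 (not in A, include), 14 (in A, exclude)
A' = {4, 6, 13}

{4, 6, 13}


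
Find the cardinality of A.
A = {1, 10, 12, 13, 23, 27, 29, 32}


Set A = {1, 10, 12, 13, 23, 27, 29, 32}
Listing elements: 1, 10, 12, 13, 23, 27, 29, 32
Counting: 8 elements
|A| = 8

8


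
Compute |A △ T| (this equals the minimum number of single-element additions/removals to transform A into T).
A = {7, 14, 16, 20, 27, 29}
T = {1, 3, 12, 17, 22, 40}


Set A = {7, 14, 16, 20, 27, 29}
Set T = {1, 3, 12, 17, 22, 40}
Elements to remove from A (in A, not in T): {7, 14, 16, 20, 27, 29} → 6 removals
Elements to add to A (in T, not in A): {1, 3, 12, 17, 22, 40} → 6 additions
Total edits = 6 + 6 = 12

12


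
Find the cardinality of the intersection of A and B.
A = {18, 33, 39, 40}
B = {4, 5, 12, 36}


Set A = {18, 33, 39, 40}
Set B = {4, 5, 12, 36}
A ∩ B = {}
|A ∩ B| = 0

0


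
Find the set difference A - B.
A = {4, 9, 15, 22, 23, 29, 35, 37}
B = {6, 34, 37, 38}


Set A = {4, 9, 15, 22, 23, 29, 35, 37}
Set B = {6, 34, 37, 38}
A \ B includes elements in A that are not in B.
Check each element of A:
4 (not in B, keep), 9 (not in B, keep), 15 (not in B, keep), 22 (not in B, keep), 23 (not in B, keep), 29 (not in B, keep), 35 (not in B, keep), 37 (in B, remove)
A \ B = {4, 9, 15, 22, 23, 29, 35}

{4, 9, 15, 22, 23, 29, 35}


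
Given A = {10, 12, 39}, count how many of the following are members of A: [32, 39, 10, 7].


Set A = {10, 12, 39}
Candidates: [32, 39, 10, 7]
Check each candidate:
32 ∉ A, 39 ∈ A, 10 ∈ A, 7 ∉ A
Count of candidates in A: 2

2


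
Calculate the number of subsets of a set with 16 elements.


The set has 16 elements.
The power set contains all possible subsets.
|P(A)| = 2^|A| = 2^16 = 65536

65536


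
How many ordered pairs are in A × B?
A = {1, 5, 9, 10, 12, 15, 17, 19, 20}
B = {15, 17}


Set A = {1, 5, 9, 10, 12, 15, 17, 19, 20} has 9 elements.
Set B = {15, 17} has 2 elements.
|A × B| = |A| × |B| = 9 × 2 = 18

18


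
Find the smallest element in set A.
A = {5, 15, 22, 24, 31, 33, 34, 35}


Set A = {5, 15, 22, 24, 31, 33, 34, 35}
Elements in ascending order: 5, 15, 22, 24, 31, 33, 34, 35
The smallest element is 5.

5


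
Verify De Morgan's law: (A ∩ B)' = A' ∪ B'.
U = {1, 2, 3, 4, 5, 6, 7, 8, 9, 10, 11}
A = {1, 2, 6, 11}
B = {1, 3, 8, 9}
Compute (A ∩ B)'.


U = {1, 2, 3, 4, 5, 6, 7, 8, 9, 10, 11}
A = {1, 2, 6, 11}, B = {1, 3, 8, 9}
A ∩ B = {1}
(A ∩ B)' = U \ (A ∩ B) = {2, 3, 4, 5, 6, 7, 8, 9, 10, 11}
Verification via A' ∪ B': A' = {3, 4, 5, 7, 8, 9, 10}, B' = {2, 4, 5, 6, 7, 10, 11}
A' ∪ B' = {2, 3, 4, 5, 6, 7, 8, 9, 10, 11} ✓

{2, 3, 4, 5, 6, 7, 8, 9, 10, 11}


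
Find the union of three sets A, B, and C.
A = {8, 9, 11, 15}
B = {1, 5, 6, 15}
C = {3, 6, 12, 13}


Set A = {8, 9, 11, 15}
Set B = {1, 5, 6, 15}
Set C = {3, 6, 12, 13}
First, A ∪ B = {1, 5, 6, 8, 9, 11, 15}
Then, (A ∪ B) ∪ C = {1, 3, 5, 6, 8, 9, 11, 12, 13, 15}

{1, 3, 5, 6, 8, 9, 11, 12, 13, 15}


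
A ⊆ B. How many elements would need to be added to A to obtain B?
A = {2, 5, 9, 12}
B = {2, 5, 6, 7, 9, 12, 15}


Set A = {2, 5, 9, 12}, |A| = 4
Set B = {2, 5, 6, 7, 9, 12, 15}, |B| = 7
Since A ⊆ B: B \ A = {6, 7, 15}
|B| - |A| = 7 - 4 = 3

3


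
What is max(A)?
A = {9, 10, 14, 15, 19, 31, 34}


Set A = {9, 10, 14, 15, 19, 31, 34}
Elements in ascending order: 9, 10, 14, 15, 19, 31, 34
The largest element is 34.

34


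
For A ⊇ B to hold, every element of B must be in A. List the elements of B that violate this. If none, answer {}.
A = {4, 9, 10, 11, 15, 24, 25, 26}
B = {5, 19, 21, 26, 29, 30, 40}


Set A = {4, 9, 10, 11, 15, 24, 25, 26}
Set B = {5, 19, 21, 26, 29, 30, 40}
Check each element of B against A:
5 ∉ A (include), 19 ∉ A (include), 21 ∉ A (include), 26 ∈ A, 29 ∉ A (include), 30 ∉ A (include), 40 ∉ A (include)
Elements of B not in A: {5, 19, 21, 29, 30, 40}

{5, 19, 21, 29, 30, 40}


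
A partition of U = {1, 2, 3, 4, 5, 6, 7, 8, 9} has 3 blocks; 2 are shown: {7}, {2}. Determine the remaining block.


U = {1, 2, 3, 4, 5, 6, 7, 8, 9}
Shown blocks: {7}, {2}
A partition's blocks are pairwise disjoint and cover U, so the missing block = U \ (union of shown blocks).
Union of shown blocks: {2, 7}
Missing block = U \ (union) = {1, 3, 4, 5, 6, 8, 9}

{1, 3, 4, 5, 6, 8, 9}


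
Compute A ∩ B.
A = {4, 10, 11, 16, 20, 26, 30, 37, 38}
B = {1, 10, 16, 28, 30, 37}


Set A = {4, 10, 11, 16, 20, 26, 30, 37, 38}
Set B = {1, 10, 16, 28, 30, 37}
A ∩ B includes only elements in both sets.
Check each element of A against B:
4 ✗, 10 ✓, 11 ✗, 16 ✓, 20 ✗, 26 ✗, 30 ✓, 37 ✓, 38 ✗
A ∩ B = {10, 16, 30, 37}

{10, 16, 30, 37}


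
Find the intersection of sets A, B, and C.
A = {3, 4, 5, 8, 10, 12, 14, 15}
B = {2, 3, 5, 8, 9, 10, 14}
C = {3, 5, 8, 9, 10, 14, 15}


Set A = {3, 4, 5, 8, 10, 12, 14, 15}
Set B = {2, 3, 5, 8, 9, 10, 14}
Set C = {3, 5, 8, 9, 10, 14, 15}
First, A ∩ B = {3, 5, 8, 10, 14}
Then, (A ∩ B) ∩ C = {3, 5, 8, 10, 14}

{3, 5, 8, 10, 14}


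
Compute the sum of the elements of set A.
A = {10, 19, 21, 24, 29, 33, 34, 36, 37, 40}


Set A = {10, 19, 21, 24, 29, 33, 34, 36, 37, 40}
Sum = 10 + 19 + 21 + 24 + 29 + 33 + 34 + 36 + 37 + 40 = 283

283


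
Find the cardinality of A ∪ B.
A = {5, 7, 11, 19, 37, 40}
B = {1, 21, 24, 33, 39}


Set A = {5, 7, 11, 19, 37, 40}, |A| = 6
Set B = {1, 21, 24, 33, 39}, |B| = 5
A ∩ B = {}, |A ∩ B| = 0
|A ∪ B| = |A| + |B| - |A ∩ B| = 6 + 5 - 0 = 11

11


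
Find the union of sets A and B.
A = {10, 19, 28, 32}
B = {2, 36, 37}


Set A = {10, 19, 28, 32}
Set B = {2, 36, 37}
A ∪ B includes all elements in either set.
Elements from A: {10, 19, 28, 32}
Elements from B not already included: {2, 36, 37}
A ∪ B = {2, 10, 19, 28, 32, 36, 37}

{2, 10, 19, 28, 32, 36, 37}


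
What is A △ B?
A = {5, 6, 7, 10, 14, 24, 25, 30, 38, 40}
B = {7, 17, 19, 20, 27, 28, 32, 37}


Set A = {5, 6, 7, 10, 14, 24, 25, 30, 38, 40}
Set B = {7, 17, 19, 20, 27, 28, 32, 37}
A △ B = (A \ B) ∪ (B \ A)
Elements in A but not B: {5, 6, 10, 14, 24, 25, 30, 38, 40}
Elements in B but not A: {17, 19, 20, 27, 28, 32, 37}
A △ B = {5, 6, 10, 14, 17, 19, 20, 24, 25, 27, 28, 30, 32, 37, 38, 40}

{5, 6, 10, 14, 17, 19, 20, 24, 25, 27, 28, 30, 32, 37, 38, 40}


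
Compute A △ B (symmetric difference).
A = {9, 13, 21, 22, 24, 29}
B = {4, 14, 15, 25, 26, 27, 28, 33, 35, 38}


Set A = {9, 13, 21, 22, 24, 29}
Set B = {4, 14, 15, 25, 26, 27, 28, 33, 35, 38}
A △ B = (A \ B) ∪ (B \ A)
Elements in A but not B: {9, 13, 21, 22, 24, 29}
Elements in B but not A: {4, 14, 15, 25, 26, 27, 28, 33, 35, 38}
A △ B = {4, 9, 13, 14, 15, 21, 22, 24, 25, 26, 27, 28, 29, 33, 35, 38}

{4, 9, 13, 14, 15, 21, 22, 24, 25, 26, 27, 28, 29, 33, 35, 38}


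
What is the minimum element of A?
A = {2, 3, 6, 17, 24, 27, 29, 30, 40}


Set A = {2, 3, 6, 17, 24, 27, 29, 30, 40}
Elements in ascending order: 2, 3, 6, 17, 24, 27, 29, 30, 40
The smallest element is 2.

2


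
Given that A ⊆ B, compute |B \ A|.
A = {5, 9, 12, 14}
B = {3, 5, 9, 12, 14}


Set A = {5, 9, 12, 14}, |A| = 4
Set B = {3, 5, 9, 12, 14}, |B| = 5
Since A ⊆ B: B \ A = {3}
|B| - |A| = 5 - 4 = 1

1


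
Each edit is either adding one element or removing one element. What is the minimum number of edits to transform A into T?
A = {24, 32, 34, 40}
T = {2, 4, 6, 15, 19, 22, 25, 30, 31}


Set A = {24, 32, 34, 40}
Set T = {2, 4, 6, 15, 19, 22, 25, 30, 31}
Elements to remove from A (in A, not in T): {24, 32, 34, 40} → 4 removals
Elements to add to A (in T, not in A): {2, 4, 6, 15, 19, 22, 25, 30, 31} → 9 additions
Total edits = 4 + 9 = 13

13


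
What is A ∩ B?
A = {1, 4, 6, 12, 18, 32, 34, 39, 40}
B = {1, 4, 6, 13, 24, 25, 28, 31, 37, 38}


Set A = {1, 4, 6, 12, 18, 32, 34, 39, 40}
Set B = {1, 4, 6, 13, 24, 25, 28, 31, 37, 38}
A ∩ B includes only elements in both sets.
Check each element of A against B:
1 ✓, 4 ✓, 6 ✓, 12 ✗, 18 ✗, 32 ✗, 34 ✗, 39 ✗, 40 ✗
A ∩ B = {1, 4, 6}

{1, 4, 6}


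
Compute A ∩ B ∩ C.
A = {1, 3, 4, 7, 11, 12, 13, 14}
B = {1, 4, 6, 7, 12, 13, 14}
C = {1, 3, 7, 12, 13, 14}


Set A = {1, 3, 4, 7, 11, 12, 13, 14}
Set B = {1, 4, 6, 7, 12, 13, 14}
Set C = {1, 3, 7, 12, 13, 14}
First, A ∩ B = {1, 4, 7, 12, 13, 14}
Then, (A ∩ B) ∩ C = {1, 7, 12, 13, 14}

{1, 7, 12, 13, 14}


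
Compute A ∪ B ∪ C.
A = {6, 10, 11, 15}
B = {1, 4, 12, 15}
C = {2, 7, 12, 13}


Set A = {6, 10, 11, 15}
Set B = {1, 4, 12, 15}
Set C = {2, 7, 12, 13}
First, A ∪ B = {1, 4, 6, 10, 11, 12, 15}
Then, (A ∪ B) ∪ C = {1, 2, 4, 6, 7, 10, 11, 12, 13, 15}

{1, 2, 4, 6, 7, 10, 11, 12, 13, 15}


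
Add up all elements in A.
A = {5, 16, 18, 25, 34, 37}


Set A = {5, 16, 18, 25, 34, 37}
Sum = 5 + 16 + 18 + 25 + 34 + 37 = 135

135


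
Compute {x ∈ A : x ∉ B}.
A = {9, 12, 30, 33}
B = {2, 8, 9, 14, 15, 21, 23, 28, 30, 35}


Set A = {9, 12, 30, 33}
Set B = {2, 8, 9, 14, 15, 21, 23, 28, 30, 35}
Check each element of A against B:
9 ∈ B, 12 ∉ B (include), 30 ∈ B, 33 ∉ B (include)
Elements of A not in B: {12, 33}

{12, 33}


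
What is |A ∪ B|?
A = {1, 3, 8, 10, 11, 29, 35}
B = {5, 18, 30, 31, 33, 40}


Set A = {1, 3, 8, 10, 11, 29, 35}, |A| = 7
Set B = {5, 18, 30, 31, 33, 40}, |B| = 6
A ∩ B = {}, |A ∩ B| = 0
|A ∪ B| = |A| + |B| - |A ∩ B| = 7 + 6 - 0 = 13

13


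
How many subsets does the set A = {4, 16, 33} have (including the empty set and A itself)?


Set A = {4, 16, 33}
|A| = 3
The power set P(A) contains all subsets of A.
|P(A)| = 2^|A| = 2^3 = 8

8


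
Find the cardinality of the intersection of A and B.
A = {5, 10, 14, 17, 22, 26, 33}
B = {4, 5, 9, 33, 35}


Set A = {5, 10, 14, 17, 22, 26, 33}
Set B = {4, 5, 9, 33, 35}
A ∩ B = {5, 33}
|A ∩ B| = 2

2


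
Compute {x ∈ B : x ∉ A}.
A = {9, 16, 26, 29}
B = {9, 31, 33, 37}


Set A = {9, 16, 26, 29}
Set B = {9, 31, 33, 37}
Check each element of B against A:
9 ∈ A, 31 ∉ A (include), 33 ∉ A (include), 37 ∉ A (include)
Elements of B not in A: {31, 33, 37}

{31, 33, 37}


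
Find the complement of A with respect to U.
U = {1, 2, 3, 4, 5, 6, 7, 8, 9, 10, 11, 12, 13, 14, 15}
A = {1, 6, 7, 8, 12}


Universal set U = {1, 2, 3, 4, 5, 6, 7, 8, 9, 10, 11, 12, 13, 14, 15}
Set A = {1, 6, 7, 8, 12}
A' = U \ A = elements in U but not in A
Checking each element of U:
1 (in A, exclude), 2 (not in A, include), 3 (not in A, include), 4 (not in A, include), 5 (not in A, include), 6 (in A, exclude), 7 (in A, exclude), 8 (in A, exclude), 9 (not in A, include), 10 (not in A, include), 11 (not in A, include), 12 (in A, exclude), 13 (not in A, include), 14 (not in A, include), 15 (not in A, include)
A' = {2, 3, 4, 5, 9, 10, 11, 13, 14, 15}

{2, 3, 4, 5, 9, 10, 11, 13, 14, 15}


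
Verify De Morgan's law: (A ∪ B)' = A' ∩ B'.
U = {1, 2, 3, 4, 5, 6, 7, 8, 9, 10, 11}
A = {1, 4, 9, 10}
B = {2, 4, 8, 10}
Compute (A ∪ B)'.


U = {1, 2, 3, 4, 5, 6, 7, 8, 9, 10, 11}
A = {1, 4, 9, 10}, B = {2, 4, 8, 10}
A ∪ B = {1, 2, 4, 8, 9, 10}
(A ∪ B)' = U \ (A ∪ B) = {3, 5, 6, 7, 11}
Verification via A' ∩ B': A' = {2, 3, 5, 6, 7, 8, 11}, B' = {1, 3, 5, 6, 7, 9, 11}
A' ∩ B' = {3, 5, 6, 7, 11} ✓

{3, 5, 6, 7, 11}


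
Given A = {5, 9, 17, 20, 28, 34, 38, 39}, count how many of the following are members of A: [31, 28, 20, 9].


Set A = {5, 9, 17, 20, 28, 34, 38, 39}
Candidates: [31, 28, 20, 9]
Check each candidate:
31 ∉ A, 28 ∈ A, 20 ∈ A, 9 ∈ A
Count of candidates in A: 3

3


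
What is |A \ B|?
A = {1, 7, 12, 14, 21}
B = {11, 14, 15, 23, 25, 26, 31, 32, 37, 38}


Set A = {1, 7, 12, 14, 21}
Set B = {11, 14, 15, 23, 25, 26, 31, 32, 37, 38}
A \ B = {1, 7, 12, 21}
|A \ B| = 4

4


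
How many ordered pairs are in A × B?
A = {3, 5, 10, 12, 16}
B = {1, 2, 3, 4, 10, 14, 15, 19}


Set A = {3, 5, 10, 12, 16} has 5 elements.
Set B = {1, 2, 3, 4, 10, 14, 15, 19} has 8 elements.
|A × B| = |A| × |B| = 5 × 8 = 40

40


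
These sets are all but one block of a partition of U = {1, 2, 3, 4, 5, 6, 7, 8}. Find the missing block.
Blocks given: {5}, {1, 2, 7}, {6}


U = {1, 2, 3, 4, 5, 6, 7, 8}
Shown blocks: {5}, {1, 2, 7}, {6}
A partition's blocks are pairwise disjoint and cover U, so the missing block = U \ (union of shown blocks).
Union of shown blocks: {1, 2, 5, 6, 7}
Missing block = U \ (union) = {3, 4, 8}

{3, 4, 8}


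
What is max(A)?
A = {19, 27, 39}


Set A = {19, 27, 39}
Elements in ascending order: 19, 27, 39
The largest element is 39.

39


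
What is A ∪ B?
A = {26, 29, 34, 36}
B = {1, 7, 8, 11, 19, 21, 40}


Set A = {26, 29, 34, 36}
Set B = {1, 7, 8, 11, 19, 21, 40}
A ∪ B includes all elements in either set.
Elements from A: {26, 29, 34, 36}
Elements from B not already included: {1, 7, 8, 11, 19, 21, 40}
A ∪ B = {1, 7, 8, 11, 19, 21, 26, 29, 34, 36, 40}

{1, 7, 8, 11, 19, 21, 26, 29, 34, 36, 40}


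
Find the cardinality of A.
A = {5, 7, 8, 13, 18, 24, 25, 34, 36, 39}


Set A = {5, 7, 8, 13, 18, 24, 25, 34, 36, 39}
Listing elements: 5, 7, 8, 13, 18, 24, 25, 34, 36, 39
Counting: 10 elements
|A| = 10

10


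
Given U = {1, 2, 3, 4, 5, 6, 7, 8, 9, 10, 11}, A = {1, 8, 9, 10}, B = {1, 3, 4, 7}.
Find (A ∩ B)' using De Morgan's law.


U = {1, 2, 3, 4, 5, 6, 7, 8, 9, 10, 11}
A = {1, 8, 9, 10}, B = {1, 3, 4, 7}
A ∩ B = {1}
(A ∩ B)' = U \ (A ∩ B) = {2, 3, 4, 5, 6, 7, 8, 9, 10, 11}
Verification via A' ∪ B': A' = {2, 3, 4, 5, 6, 7, 11}, B' = {2, 5, 6, 8, 9, 10, 11}
A' ∪ B' = {2, 3, 4, 5, 6, 7, 8, 9, 10, 11} ✓

{2, 3, 4, 5, 6, 7, 8, 9, 10, 11}
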